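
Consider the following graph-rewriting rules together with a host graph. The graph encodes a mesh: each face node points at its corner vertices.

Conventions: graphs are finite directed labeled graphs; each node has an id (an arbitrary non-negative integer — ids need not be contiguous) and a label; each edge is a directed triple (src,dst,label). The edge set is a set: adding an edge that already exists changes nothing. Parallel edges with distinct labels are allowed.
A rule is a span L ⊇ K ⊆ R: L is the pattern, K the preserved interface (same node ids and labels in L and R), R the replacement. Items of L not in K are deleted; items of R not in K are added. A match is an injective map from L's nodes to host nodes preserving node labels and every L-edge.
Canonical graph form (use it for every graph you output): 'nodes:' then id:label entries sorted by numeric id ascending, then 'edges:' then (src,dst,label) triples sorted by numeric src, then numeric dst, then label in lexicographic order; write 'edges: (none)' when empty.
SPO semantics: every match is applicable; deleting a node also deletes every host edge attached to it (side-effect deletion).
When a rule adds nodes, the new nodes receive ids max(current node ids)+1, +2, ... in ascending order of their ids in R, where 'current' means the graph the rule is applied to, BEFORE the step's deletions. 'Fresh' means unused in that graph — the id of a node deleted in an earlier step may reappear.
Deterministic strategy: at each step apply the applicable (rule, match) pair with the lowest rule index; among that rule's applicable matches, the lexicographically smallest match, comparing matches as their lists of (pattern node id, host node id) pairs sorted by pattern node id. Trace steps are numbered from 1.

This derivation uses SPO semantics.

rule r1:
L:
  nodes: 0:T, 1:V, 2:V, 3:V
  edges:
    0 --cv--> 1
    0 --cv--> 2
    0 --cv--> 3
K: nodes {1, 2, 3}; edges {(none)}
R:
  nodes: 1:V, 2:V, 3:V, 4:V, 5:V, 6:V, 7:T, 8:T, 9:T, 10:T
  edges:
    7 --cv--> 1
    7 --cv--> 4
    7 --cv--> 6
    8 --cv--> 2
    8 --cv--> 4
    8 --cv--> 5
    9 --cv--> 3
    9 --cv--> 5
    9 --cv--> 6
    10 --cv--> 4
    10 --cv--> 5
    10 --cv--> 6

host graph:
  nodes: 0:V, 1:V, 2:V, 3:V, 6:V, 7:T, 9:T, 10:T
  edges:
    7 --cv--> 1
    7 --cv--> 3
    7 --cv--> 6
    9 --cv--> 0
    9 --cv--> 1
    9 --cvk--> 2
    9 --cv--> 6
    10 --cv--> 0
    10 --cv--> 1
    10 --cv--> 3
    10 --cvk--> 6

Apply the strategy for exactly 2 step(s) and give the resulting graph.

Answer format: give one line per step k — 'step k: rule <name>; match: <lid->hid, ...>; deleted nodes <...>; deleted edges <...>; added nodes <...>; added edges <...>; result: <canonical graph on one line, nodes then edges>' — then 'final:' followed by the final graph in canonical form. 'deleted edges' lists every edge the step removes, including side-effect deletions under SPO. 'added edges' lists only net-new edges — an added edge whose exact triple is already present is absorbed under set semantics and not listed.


step 1: rule r1; match: 0->7, 1->1, 2->3, 3->6; deleted nodes 7; deleted edges (7,1,cv); (7,3,cv); (7,6,cv); added nodes 11, 12, 13, 14, 15, 16, 17; added edges (14,1,cv); (14,11,cv); (14,13,cv); (15,3,cv); (15,11,cv); (15,12,cv); (16,6,cv); (16,12,cv); (16,13,cv); (17,11,cv); (17,12,cv); (17,13,cv); result: nodes: 0:V, 1:V, 2:V, 3:V, 6:V, 9:T, 10:T, 11:V, 12:V, 13:V, 14:T, 15:T, 16:T, 17:T edges: (9,0,cv); (9,1,cv); (9,2,cvk); (9,6,cv); (10,0,cv); (10,1,cv); (10,3,cv); (10,6,cvk); (14,1,cv); (14,11,cv); (14,13,cv); (15,3,cv); (15,11,cv); (15,12,cv); (16,6,cv); (16,12,cv); (16,13,cv); (17,11,cv); (17,12,cv); (17,13,cv)
step 2: rule r1; match: 0->9, 1->0, 2->1, 3->6; deleted nodes 9; deleted edges (9,0,cv); (9,1,cv); (9,2,cvk); (9,6,cv); added nodes 18, 19, 20, 21, 22, 23, 24; added edges (21,0,cv); (21,18,cv); (21,20,cv); (22,1,cv); (22,18,cv); (22,19,cv); (23,6,cv); (23,19,cv); (23,20,cv); (24,18,cv); (24,19,cv); (24,20,cv); result: nodes: 0:V, 1:V, 2:V, 3:V, 6:V, 10:T, 11:V, 12:V, 13:V, 14:T, 15:T, 16:T, 17:T, 18:V, 19:V, 20:V, 21:T, 22:T, 23:T, 24:T edges: (10,0,cv); (10,1,cv); (10,3,cv); (10,6,cvk); (14,1,cv); (14,11,cv); (14,13,cv); (15,3,cv); (15,11,cv); (15,12,cv); (16,6,cv); (16,12,cv); (16,13,cv); (17,11,cv); (17,12,cv); (17,13,cv); (21,0,cv); (21,18,cv); (21,20,cv); (22,1,cv); (22,18,cv); (22,19,cv); (23,6,cv); (23,19,cv); (23,20,cv); (24,18,cv); (24,19,cv); (24,20,cv)
final:
nodes: 0:V, 1:V, 2:V, 3:V, 6:V, 10:T, 11:V, 12:V, 13:V, 14:T, 15:T, 16:T, 17:T, 18:V, 19:V, 20:V, 21:T, 22:T, 23:T, 24:T
edges: (10,0,cv); (10,1,cv); (10,3,cv); (10,6,cvk); (14,1,cv); (14,11,cv); (14,13,cv); (15,3,cv); (15,11,cv); (15,12,cv); (16,6,cv); (16,12,cv); (16,13,cv); (17,11,cv); (17,12,cv); (17,13,cv); (21,0,cv); (21,18,cv); (21,20,cv); (22,1,cv); (22,18,cv); (22,19,cv); (23,6,cv); (23,19,cv); (23,20,cv); (24,18,cv); (24,19,cv); (24,20,cv)


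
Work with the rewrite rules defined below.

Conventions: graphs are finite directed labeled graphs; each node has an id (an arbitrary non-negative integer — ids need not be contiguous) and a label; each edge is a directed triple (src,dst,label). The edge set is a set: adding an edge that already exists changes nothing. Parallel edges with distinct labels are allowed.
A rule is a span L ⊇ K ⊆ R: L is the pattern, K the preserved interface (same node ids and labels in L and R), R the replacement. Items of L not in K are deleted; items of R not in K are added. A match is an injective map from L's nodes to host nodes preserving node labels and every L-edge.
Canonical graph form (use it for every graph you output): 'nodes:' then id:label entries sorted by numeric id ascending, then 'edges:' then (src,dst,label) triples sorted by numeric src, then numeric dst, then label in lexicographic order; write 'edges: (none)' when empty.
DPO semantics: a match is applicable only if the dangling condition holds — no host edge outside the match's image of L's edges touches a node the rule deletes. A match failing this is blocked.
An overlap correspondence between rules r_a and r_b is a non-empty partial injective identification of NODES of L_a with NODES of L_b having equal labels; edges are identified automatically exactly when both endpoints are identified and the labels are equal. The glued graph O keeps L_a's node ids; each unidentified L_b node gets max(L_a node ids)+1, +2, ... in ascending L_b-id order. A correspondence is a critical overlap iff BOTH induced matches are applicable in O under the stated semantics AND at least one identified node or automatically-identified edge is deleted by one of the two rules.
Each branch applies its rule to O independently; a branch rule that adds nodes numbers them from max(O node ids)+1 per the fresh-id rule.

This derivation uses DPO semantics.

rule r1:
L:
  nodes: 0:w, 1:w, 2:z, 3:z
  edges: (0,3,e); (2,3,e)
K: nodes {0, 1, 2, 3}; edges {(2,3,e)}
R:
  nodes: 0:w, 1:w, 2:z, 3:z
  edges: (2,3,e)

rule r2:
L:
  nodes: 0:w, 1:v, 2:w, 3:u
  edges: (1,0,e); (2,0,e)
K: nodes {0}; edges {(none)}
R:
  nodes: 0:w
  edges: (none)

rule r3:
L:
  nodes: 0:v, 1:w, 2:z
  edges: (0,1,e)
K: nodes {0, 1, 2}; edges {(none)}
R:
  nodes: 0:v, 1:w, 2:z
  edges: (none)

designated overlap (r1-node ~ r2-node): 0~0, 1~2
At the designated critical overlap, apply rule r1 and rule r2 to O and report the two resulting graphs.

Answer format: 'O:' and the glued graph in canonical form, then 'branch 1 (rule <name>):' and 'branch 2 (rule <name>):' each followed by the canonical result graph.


O:
nodes: 0:w, 1:w, 2:z, 3:z, 4:v, 5:u
edges: (0,3,e); (1,0,e); (2,3,e); (4,0,e)
branch 1 (rule r1):
nodes: 0:w, 1:w, 2:z, 3:z, 4:v, 5:u
edges: (1,0,e); (2,3,e); (4,0,e)
branch 2 (rule r2):
nodes: 0:w, 2:z, 3:z
edges: (0,3,e); (2,3,e)


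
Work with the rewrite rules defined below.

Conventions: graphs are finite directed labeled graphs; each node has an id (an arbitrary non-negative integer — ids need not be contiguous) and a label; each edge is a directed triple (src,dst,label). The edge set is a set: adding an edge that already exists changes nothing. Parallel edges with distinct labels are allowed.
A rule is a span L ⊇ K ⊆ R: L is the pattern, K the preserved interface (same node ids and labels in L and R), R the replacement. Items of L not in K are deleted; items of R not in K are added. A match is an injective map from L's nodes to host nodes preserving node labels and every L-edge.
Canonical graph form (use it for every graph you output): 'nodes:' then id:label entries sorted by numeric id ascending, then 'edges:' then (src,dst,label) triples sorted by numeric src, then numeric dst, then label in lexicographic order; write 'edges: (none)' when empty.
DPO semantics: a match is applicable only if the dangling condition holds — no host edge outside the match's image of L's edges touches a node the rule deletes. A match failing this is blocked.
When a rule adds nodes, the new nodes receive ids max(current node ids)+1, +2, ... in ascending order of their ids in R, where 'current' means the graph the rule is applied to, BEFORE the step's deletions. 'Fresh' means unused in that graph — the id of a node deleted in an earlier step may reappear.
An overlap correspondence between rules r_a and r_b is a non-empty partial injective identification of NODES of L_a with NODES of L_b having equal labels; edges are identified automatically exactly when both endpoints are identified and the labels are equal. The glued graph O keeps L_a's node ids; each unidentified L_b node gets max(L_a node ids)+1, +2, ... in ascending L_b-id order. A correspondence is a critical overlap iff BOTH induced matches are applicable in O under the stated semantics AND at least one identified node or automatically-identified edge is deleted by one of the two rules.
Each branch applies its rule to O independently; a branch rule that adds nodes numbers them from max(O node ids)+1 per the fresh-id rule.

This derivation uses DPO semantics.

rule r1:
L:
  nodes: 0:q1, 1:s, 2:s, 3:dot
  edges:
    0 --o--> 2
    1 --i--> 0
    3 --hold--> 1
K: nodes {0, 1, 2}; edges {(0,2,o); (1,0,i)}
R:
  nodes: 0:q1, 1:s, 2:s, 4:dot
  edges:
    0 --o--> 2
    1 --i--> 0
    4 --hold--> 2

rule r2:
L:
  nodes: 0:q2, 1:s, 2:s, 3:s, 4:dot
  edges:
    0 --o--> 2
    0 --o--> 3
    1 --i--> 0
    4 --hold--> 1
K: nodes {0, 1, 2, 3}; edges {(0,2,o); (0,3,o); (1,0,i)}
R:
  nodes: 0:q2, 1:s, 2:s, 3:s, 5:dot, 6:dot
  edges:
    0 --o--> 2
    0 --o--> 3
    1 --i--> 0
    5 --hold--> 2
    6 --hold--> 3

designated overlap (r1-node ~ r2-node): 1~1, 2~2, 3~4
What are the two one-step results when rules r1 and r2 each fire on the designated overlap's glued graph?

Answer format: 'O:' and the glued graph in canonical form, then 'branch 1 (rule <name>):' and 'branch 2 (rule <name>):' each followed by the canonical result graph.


O:
nodes: 0:q1, 1:s, 2:s, 3:dot, 4:q2, 5:s
edges: (0,2,o); (1,0,i); (1,4,i); (3,1,hold); (4,2,o); (4,5,o)
branch 1 (rule r1):
nodes: 0:q1, 1:s, 2:s, 4:q2, 5:s, 6:dot
edges: (0,2,o); (1,0,i); (1,4,i); (4,2,o); (4,5,o); (6,2,hold)
branch 2 (rule r2):
nodes: 0:q1, 1:s, 2:s, 4:q2, 5:s, 6:dot, 7:dot
edges: (0,2,o); (1,0,i); (1,4,i); (4,2,o); (4,5,o); (6,2,hold); (7,5,hold)


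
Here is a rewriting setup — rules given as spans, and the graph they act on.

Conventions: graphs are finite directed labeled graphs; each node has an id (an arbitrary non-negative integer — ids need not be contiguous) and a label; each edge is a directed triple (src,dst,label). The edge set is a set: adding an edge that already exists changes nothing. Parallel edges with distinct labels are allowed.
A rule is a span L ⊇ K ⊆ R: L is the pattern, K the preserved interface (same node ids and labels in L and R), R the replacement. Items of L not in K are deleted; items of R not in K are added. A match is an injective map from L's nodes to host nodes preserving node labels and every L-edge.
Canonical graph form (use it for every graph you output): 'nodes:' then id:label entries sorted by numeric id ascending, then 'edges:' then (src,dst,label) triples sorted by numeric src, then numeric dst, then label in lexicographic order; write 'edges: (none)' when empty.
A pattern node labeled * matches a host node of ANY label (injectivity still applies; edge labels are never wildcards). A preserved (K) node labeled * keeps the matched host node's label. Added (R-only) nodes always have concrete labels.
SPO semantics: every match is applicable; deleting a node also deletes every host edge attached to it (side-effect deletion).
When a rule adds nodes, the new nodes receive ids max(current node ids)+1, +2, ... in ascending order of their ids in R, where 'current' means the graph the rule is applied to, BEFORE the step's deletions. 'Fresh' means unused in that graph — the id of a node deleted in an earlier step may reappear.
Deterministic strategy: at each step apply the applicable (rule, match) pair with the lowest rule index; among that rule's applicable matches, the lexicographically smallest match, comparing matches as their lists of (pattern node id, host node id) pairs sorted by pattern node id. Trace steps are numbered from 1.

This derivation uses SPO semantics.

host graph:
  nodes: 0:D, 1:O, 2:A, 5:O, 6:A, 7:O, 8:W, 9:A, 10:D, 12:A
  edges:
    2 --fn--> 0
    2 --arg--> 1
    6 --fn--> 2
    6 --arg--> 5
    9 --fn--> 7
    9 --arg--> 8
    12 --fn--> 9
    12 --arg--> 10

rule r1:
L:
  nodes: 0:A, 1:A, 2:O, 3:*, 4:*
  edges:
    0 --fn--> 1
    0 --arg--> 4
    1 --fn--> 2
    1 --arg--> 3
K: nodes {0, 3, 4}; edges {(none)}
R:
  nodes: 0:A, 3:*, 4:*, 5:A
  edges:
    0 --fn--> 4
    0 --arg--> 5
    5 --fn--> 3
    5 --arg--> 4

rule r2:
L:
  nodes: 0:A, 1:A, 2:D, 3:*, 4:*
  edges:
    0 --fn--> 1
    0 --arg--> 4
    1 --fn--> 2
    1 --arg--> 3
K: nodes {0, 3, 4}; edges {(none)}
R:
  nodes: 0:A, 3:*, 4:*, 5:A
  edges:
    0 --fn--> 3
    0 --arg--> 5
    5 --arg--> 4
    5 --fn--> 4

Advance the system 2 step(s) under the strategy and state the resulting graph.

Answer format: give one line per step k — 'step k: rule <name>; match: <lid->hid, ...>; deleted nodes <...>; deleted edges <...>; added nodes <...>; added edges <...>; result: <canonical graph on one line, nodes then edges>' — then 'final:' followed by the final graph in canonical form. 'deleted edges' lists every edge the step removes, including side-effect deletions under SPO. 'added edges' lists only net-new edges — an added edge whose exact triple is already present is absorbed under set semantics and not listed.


step 1: rule r1; match: 0->12, 1->9, 2->7, 3->8, 4->10; deleted nodes 7, 9; deleted edges (9,7,fn); (9,8,arg); (12,9,fn); (12,10,arg); added nodes 13; added edges (12,10,fn); (12,13,arg); (13,8,fn); (13,10,arg); result: nodes: 0:D, 1:O, 2:A, 5:O, 6:A, 8:W, 10:D, 12:A, 13:A edges: (2,0,fn); (2,1,arg); (6,2,fn); (6,5,arg); (12,10,fn); (12,13,arg); (13,8,fn); (13,10,arg)
step 2: rule r2; match: 0->6, 1->2, 2->0, 3->1, 4->5; deleted nodes 0, 2; deleted edges (2,0,fn); (2,1,arg); (6,2,fn); (6,5,arg); added nodes 14; added edges (6,1,fn); (6,14,arg); (14,5,arg); (14,5,fn); result: nodes: 1:O, 5:O, 6:A, 8:W, 10:D, 12:A, 13:A, 14:A edges: (6,1,fn); (6,14,arg); (12,10,fn); (12,13,arg); (13,8,fn); (13,10,arg); (14,5,arg); (14,5,fn)
final:
nodes: 1:O, 5:O, 6:A, 8:W, 10:D, 12:A, 13:A, 14:A
edges: (6,1,fn); (6,14,arg); (12,10,fn); (12,13,arg); (13,8,fn); (13,10,arg); (14,5,arg); (14,5,fn)


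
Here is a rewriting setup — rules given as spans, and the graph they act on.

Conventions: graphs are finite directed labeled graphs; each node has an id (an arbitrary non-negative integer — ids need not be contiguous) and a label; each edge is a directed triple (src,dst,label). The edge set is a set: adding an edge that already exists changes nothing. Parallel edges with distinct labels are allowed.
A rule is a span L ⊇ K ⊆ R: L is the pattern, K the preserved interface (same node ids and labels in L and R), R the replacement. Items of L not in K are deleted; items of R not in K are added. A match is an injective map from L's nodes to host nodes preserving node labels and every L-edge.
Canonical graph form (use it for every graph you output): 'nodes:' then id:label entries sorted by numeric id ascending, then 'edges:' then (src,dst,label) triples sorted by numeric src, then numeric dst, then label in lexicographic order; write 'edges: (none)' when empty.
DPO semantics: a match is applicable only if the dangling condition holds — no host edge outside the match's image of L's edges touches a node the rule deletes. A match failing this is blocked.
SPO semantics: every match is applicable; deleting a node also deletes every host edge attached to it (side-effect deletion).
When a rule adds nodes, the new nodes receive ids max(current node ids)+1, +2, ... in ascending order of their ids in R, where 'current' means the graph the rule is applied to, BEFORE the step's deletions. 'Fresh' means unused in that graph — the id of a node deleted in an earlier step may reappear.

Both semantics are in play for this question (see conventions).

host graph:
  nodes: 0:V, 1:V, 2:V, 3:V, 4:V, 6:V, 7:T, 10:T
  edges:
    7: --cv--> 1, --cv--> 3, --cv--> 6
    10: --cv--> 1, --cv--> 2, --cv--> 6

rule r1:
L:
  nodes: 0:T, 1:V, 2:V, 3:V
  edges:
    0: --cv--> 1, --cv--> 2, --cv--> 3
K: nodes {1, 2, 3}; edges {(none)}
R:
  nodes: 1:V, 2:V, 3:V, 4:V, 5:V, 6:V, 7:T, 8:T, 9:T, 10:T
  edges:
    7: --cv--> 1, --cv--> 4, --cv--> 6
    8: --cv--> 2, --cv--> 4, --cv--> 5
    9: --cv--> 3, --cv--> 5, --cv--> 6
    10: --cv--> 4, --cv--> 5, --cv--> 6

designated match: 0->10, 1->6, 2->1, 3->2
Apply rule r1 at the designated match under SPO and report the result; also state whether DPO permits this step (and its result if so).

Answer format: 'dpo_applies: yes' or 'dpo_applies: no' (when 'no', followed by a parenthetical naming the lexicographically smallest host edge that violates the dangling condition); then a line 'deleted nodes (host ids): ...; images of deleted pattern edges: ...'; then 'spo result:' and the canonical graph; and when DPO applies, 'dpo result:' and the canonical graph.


dpo_applies: yes
deleted nodes (host ids): 10; images of deleted pattern edges: (10,1,cv); (10,2,cv); (10,6,cv)
spo result:
nodes: 0:V, 1:V, 2:V, 3:V, 4:V, 6:V, 7:T, 11:V, 12:V, 13:V, 14:T, 15:T, 16:T, 17:T
edges: (7,1,cv); (7,3,cv); (7,6,cv); (14,6,cv); (14,11,cv); (14,13,cv); (15,1,cv); (15,11,cv); (15,12,cv); (16,2,cv); (16,12,cv); (16,13,cv); (17,11,cv); (17,12,cv); (17,13,cv)
dpo result:
nodes: 0:V, 1:V, 2:V, 3:V, 4:V, 6:V, 7:T, 11:V, 12:V, 13:V, 14:T, 15:T, 16:T, 17:T
edges: (7,1,cv); (7,3,cv); (7,6,cv); (14,6,cv); (14,11,cv); (14,13,cv); (15,1,cv); (15,11,cv); (15,12,cv); (16,2,cv); (16,12,cv); (16,13,cv); (17,11,cv); (17,12,cv); (17,13,cv)


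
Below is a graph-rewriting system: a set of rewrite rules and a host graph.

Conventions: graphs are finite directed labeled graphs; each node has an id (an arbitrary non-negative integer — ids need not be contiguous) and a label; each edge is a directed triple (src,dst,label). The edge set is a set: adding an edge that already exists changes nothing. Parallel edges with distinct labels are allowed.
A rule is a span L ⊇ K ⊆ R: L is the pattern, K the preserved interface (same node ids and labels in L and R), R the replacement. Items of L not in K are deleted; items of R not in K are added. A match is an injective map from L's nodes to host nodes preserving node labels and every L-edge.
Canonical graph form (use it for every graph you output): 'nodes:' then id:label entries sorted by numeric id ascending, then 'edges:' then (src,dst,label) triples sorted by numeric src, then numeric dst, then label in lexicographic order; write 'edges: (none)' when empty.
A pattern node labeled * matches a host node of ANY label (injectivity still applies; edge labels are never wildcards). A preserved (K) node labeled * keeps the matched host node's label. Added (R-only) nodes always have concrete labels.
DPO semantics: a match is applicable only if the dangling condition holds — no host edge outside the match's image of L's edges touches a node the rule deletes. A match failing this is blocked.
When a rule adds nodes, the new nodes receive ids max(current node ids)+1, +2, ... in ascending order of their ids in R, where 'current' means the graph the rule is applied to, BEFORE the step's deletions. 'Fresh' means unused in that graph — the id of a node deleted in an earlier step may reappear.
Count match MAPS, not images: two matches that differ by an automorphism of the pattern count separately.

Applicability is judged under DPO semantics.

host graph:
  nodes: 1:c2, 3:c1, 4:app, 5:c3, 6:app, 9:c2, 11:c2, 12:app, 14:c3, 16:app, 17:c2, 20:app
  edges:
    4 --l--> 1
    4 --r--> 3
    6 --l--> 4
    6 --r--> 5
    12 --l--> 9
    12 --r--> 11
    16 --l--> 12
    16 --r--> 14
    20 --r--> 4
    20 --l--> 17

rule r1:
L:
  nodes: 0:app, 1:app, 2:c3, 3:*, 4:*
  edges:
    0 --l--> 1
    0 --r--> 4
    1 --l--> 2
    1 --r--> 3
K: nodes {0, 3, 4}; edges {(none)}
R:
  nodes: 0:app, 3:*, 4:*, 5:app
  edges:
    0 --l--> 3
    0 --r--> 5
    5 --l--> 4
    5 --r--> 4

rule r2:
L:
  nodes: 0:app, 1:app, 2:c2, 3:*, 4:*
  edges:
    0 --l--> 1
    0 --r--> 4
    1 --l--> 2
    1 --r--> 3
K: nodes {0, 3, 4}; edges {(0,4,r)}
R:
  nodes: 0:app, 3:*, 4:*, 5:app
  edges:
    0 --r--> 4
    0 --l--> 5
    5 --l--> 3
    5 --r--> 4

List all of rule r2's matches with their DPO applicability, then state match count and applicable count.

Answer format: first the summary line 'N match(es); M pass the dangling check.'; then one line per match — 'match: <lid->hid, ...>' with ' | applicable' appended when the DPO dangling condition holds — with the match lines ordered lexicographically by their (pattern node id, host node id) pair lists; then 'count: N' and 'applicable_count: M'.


2 match(es); 1 pass the dangling check.
match: 0->6, 1->4, 2->1, 3->3, 4->5
match: 0->16, 1->12, 2->9, 3->11, 4->14 | applicable
count: 2
applicable_count: 1


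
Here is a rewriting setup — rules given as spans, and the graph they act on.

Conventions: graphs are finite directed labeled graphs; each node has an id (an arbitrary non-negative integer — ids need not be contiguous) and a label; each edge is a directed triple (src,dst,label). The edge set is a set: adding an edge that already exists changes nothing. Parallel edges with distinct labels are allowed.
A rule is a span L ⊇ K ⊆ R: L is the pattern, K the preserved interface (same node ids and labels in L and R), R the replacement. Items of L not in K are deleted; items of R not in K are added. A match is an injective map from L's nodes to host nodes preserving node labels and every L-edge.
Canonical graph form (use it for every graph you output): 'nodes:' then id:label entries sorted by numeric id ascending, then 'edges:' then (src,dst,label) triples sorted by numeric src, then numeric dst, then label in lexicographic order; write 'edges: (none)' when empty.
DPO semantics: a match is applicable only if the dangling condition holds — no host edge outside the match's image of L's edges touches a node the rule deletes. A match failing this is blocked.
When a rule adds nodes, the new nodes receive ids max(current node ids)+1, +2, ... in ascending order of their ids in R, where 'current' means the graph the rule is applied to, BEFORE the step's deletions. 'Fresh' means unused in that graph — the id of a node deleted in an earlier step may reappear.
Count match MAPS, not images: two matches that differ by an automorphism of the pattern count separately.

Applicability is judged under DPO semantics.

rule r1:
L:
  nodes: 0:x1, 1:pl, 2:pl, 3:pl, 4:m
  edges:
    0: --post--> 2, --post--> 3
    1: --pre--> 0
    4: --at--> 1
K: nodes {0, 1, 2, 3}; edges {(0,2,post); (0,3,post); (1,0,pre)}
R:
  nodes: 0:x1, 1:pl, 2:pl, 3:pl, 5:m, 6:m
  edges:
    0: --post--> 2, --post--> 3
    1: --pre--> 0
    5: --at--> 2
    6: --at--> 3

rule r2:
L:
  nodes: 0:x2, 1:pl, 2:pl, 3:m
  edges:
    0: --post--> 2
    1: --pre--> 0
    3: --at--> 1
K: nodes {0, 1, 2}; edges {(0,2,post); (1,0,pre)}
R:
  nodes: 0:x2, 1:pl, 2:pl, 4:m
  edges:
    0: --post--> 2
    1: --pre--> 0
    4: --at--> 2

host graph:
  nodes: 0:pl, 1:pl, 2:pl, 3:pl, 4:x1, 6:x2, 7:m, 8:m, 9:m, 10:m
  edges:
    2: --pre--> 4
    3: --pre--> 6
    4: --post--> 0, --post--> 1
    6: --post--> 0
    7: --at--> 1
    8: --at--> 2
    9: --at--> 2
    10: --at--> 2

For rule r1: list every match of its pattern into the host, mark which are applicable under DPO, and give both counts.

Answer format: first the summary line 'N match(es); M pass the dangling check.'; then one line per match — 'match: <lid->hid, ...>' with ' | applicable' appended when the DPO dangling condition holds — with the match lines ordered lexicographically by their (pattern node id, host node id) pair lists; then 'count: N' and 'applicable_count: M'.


6 match(es); 6 pass the dangling check.
match: 0->4, 1->2, 2->0, 3->1, 4->8 | applicable
match: 0->4, 1->2, 2->0, 3->1, 4->9 | applicable
match: 0->4, 1->2, 2->0, 3->1, 4->10 | applicable
match: 0->4, 1->2, 2->1, 3->0, 4->8 | applicable
match: 0->4, 1->2, 2->1, 3->0, 4->9 | applicable
match: 0->4, 1->2, 2->1, 3->0, 4->10 | applicable
count: 6
applicable_count: 6


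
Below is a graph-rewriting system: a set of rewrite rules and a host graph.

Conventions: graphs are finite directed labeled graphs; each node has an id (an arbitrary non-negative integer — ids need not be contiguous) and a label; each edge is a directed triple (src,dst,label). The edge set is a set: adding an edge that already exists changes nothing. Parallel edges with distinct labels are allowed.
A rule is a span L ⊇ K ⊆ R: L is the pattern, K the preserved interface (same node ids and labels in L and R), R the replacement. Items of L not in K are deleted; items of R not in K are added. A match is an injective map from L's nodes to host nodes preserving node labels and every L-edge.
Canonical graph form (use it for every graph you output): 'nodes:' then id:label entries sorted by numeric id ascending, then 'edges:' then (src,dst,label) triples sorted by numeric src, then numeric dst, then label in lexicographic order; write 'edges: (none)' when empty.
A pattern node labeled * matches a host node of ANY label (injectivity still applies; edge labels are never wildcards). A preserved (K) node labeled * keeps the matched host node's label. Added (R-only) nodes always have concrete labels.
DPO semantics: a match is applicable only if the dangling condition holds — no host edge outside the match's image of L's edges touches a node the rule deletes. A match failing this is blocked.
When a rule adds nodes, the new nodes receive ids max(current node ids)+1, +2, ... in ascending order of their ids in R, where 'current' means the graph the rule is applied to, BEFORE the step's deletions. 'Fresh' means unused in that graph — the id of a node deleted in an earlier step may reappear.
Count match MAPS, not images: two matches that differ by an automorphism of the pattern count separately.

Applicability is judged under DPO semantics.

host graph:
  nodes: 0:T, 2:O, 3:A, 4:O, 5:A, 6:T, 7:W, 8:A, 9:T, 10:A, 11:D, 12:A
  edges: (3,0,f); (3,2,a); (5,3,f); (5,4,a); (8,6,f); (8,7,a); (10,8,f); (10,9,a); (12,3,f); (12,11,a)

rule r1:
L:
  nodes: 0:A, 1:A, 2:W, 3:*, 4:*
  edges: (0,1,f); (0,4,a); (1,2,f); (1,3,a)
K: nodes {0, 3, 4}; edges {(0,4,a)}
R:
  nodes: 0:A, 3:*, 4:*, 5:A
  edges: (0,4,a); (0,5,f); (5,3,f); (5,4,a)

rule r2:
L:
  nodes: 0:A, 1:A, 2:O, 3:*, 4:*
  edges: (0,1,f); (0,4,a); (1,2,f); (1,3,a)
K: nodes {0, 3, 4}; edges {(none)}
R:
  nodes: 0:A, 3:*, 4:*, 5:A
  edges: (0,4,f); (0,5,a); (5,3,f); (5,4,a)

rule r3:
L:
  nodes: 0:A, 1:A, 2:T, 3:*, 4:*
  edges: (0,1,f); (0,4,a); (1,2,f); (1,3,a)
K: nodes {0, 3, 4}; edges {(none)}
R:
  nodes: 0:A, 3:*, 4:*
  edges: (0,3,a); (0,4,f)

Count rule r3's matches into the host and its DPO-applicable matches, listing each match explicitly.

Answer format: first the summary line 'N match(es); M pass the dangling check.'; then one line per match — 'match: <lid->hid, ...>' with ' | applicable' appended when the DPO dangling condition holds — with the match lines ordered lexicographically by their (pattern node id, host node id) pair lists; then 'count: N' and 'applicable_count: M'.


3 match(es); 1 pass the dangling check.
match: 0->5, 1->3, 2->0, 3->2, 4->4
match: 0->10, 1->8, 2->6, 3->7, 4->9 | applicable
match: 0->12, 1->3, 2->0, 3->2, 4->11
count: 3
applicable_count: 1


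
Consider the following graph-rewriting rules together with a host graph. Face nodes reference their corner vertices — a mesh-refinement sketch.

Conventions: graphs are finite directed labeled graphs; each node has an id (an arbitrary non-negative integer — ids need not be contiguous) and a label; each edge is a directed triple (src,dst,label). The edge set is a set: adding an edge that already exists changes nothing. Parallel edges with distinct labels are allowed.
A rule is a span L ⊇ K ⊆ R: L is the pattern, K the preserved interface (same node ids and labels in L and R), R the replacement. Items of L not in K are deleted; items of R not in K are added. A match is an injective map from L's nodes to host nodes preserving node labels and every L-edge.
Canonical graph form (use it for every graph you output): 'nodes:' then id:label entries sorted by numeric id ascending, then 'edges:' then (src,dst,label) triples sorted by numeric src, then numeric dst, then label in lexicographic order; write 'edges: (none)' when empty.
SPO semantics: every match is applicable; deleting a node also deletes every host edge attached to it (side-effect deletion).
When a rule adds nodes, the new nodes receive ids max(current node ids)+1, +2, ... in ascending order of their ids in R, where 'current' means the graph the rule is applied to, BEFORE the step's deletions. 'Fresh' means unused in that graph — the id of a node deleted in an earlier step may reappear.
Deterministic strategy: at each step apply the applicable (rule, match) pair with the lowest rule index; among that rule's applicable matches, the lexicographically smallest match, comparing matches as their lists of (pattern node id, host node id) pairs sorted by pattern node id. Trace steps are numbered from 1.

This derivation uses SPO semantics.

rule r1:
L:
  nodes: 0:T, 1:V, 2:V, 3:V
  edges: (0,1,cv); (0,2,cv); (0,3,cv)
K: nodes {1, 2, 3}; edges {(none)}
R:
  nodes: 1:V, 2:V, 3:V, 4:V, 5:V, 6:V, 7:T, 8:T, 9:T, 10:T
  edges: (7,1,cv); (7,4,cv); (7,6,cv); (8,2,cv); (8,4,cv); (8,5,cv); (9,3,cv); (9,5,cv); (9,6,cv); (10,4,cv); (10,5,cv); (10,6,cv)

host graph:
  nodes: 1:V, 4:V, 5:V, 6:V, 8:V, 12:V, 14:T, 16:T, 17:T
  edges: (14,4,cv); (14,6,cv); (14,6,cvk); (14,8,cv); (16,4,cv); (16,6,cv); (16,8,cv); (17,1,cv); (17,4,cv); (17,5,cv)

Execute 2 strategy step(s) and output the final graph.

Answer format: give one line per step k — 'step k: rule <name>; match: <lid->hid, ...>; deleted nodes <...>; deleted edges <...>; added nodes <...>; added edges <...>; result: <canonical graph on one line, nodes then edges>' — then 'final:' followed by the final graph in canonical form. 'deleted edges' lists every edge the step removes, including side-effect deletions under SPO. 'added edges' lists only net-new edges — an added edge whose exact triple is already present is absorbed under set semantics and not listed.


step 1: rule r1; match: 0->14, 1->4, 2->6, 3->8; deleted nodes 14; deleted edges (14,4,cv); (14,6,cv); (14,6,cvk); (14,8,cv); added nodes 18, 19, 20, 21, 22, 23, 24; added edges (21,4,cv); (21,18,cv); (21,20,cv); (22,6,cv); (22,18,cv); (22,19,cv); (23,8,cv); (23,19,cv); (23,20,cv); (24,18,cv); (24,19,cv); (24,20,cv); result: nodes: 1:V, 4:V, 5:V, 6:V, 8:V, 12:V, 16:T, 17:T, 18:V, 19:V, 20:V, 21:T, 22:T, 23:T, 24:T edges: (16,4,cv); (16,6,cv); (16,8,cv); (17,1,cv); (17,4,cv); (17,5,cv); (21,4,cv); (21,18,cv); (21,20,cv); (22,6,cv); (22,18,cv); (22,19,cv); (23,8,cv); (23,19,cv); (23,20,cv); (24,18,cv); (24,19,cv); (24,20,cv)
step 2: rule r1; match: 0->16, 1->4, 2->6, 3->8; deleted nodes 16; deleted edges (16,4,cv); (16,6,cv); (16,8,cv); added nodes 25, 26, 27, 28, 29, 30, 31; added edges (28,4,cv); (28,25,cv); (28,27,cv); (29,6,cv); (29,25,cv); (29,26,cv); (30,8,cv); (30,26,cv); (30,27,cv); (31,25,cv); (31,26,cv); (31,27,cv); result: nodes: 1:V, 4:V, 5:V, 6:V, 8:V, 12:V, 17:T, 18:V, 19:V, 20:V, 21:T, 22:T, 23:T, 24:T, 25:V, 26:V, 27:V, 28:T, 29:T, 30:T, 31:T edges: (17,1,cv); (17,4,cv); (17,5,cv); (21,4,cv); (21,18,cv); (21,20,cv); (22,6,cv); (22,18,cv); (22,19,cv); (23,8,cv); (23,19,cv); (23,20,cv); (24,18,cv); (24,19,cv); (24,20,cv); (28,4,cv); (28,25,cv); (28,27,cv); (29,6,cv); (29,25,cv); (29,26,cv); (30,8,cv); (30,26,cv); (30,27,cv); (31,25,cv); (31,26,cv); (31,27,cv)
final:
nodes: 1:V, 4:V, 5:V, 6:V, 8:V, 12:V, 17:T, 18:V, 19:V, 20:V, 21:T, 22:T, 23:T, 24:T, 25:V, 26:V, 27:V, 28:T, 29:T, 30:T, 31:T
edges: (17,1,cv); (17,4,cv); (17,5,cv); (21,4,cv); (21,18,cv); (21,20,cv); (22,6,cv); (22,18,cv); (22,19,cv); (23,8,cv); (23,19,cv); (23,20,cv); (24,18,cv); (24,19,cv); (24,20,cv); (28,4,cv); (28,25,cv); (28,27,cv); (29,6,cv); (29,25,cv); (29,26,cv); (30,8,cv); (30,26,cv); (30,27,cv); (31,25,cv); (31,26,cv); (31,27,cv)


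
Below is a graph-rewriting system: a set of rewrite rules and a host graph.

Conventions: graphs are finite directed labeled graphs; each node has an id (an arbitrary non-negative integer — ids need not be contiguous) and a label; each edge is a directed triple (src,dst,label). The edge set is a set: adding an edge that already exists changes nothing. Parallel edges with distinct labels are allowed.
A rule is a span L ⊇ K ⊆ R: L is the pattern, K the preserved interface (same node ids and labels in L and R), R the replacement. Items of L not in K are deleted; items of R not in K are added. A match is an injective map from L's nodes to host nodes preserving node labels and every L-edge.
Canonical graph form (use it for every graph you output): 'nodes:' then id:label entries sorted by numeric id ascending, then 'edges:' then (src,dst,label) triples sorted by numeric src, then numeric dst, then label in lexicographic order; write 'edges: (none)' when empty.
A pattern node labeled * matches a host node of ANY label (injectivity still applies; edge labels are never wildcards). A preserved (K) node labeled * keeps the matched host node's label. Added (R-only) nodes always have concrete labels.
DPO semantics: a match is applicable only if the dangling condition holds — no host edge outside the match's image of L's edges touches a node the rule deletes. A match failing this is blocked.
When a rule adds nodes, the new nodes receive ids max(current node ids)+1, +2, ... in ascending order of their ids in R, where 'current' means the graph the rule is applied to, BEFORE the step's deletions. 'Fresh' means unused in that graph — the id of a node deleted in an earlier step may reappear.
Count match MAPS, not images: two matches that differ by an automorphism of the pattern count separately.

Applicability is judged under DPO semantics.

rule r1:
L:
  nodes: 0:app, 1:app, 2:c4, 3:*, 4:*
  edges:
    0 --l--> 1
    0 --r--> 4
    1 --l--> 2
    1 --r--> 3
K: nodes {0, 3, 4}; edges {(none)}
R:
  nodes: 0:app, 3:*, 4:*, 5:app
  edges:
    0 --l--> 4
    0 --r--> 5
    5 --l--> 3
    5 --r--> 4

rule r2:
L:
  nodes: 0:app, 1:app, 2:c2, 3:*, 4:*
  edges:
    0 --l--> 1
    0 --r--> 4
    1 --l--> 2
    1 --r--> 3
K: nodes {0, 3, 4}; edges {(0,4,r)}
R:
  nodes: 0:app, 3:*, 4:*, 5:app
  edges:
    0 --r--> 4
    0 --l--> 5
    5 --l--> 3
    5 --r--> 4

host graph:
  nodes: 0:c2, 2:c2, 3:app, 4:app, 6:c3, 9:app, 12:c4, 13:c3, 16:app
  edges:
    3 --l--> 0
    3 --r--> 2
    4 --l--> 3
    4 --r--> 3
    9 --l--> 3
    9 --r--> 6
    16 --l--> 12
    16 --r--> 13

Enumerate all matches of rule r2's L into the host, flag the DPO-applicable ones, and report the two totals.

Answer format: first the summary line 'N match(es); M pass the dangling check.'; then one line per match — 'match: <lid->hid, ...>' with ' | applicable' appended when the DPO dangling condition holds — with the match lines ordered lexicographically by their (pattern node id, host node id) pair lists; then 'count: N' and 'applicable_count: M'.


1 match(es); 0 pass the dangling check.
match: 0->9, 1->3, 2->0, 3->2, 4->6
count: 1
applicable_count: 0


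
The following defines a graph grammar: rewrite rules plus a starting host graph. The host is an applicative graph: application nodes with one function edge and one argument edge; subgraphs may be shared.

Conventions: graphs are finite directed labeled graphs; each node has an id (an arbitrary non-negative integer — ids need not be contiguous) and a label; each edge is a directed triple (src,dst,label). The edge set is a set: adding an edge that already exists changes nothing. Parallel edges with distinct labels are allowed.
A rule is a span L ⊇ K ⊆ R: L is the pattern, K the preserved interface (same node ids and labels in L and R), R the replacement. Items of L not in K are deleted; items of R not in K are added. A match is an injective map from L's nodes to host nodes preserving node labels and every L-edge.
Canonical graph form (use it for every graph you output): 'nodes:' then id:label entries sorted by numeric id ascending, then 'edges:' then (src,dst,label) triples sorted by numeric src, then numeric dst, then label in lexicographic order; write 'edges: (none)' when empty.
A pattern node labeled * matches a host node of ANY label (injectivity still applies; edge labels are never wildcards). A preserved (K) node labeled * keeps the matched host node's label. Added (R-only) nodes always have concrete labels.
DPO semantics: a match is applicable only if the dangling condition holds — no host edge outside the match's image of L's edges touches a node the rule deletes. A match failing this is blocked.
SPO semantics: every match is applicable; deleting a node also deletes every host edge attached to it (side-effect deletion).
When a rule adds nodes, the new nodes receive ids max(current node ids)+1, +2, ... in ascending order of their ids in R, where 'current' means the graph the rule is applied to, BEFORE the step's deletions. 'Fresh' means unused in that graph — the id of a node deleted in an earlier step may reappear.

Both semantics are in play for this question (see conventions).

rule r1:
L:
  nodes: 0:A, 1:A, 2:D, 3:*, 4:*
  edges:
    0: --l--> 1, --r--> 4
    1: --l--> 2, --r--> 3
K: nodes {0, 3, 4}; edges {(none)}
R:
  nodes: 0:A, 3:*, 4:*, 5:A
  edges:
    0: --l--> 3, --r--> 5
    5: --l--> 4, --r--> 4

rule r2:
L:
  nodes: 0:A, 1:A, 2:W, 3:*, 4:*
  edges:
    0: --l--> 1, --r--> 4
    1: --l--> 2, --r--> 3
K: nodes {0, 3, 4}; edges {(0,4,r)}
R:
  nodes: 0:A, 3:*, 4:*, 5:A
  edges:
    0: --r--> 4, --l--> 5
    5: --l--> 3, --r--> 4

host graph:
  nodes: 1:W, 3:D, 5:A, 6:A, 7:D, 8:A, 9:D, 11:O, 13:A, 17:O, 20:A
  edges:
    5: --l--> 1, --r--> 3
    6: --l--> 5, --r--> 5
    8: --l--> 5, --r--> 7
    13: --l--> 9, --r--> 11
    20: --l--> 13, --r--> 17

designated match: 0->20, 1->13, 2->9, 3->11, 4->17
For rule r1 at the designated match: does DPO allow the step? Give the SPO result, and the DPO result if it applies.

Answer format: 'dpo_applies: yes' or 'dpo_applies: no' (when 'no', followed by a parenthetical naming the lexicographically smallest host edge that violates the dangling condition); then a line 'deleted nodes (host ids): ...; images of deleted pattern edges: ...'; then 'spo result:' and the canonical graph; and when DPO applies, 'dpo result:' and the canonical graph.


dpo_applies: yes
deleted nodes (host ids): 9, 13; images of deleted pattern edges: (13,9,l); (13,11,r); (20,13,l); (20,17,r)
spo result:
nodes: 1:W, 3:D, 5:A, 6:A, 7:D, 8:A, 11:O, 17:O, 20:A, 21:A
edges: (5,1,l); (5,3,r); (6,5,l); (6,5,r); (8,5,l); (8,7,r); (20,11,l); (20,21,r); (21,17,l); (21,17,r)
dpo result:
nodes: 1:W, 3:D, 5:A, 6:A, 7:D, 8:A, 11:O, 17:O, 20:A, 21:A
edges: (5,1,l); (5,3,r); (6,5,l); (6,5,r); (8,5,l); (8,7,r); (20,11,l); (20,21,r); (21,17,l); (21,17,r)


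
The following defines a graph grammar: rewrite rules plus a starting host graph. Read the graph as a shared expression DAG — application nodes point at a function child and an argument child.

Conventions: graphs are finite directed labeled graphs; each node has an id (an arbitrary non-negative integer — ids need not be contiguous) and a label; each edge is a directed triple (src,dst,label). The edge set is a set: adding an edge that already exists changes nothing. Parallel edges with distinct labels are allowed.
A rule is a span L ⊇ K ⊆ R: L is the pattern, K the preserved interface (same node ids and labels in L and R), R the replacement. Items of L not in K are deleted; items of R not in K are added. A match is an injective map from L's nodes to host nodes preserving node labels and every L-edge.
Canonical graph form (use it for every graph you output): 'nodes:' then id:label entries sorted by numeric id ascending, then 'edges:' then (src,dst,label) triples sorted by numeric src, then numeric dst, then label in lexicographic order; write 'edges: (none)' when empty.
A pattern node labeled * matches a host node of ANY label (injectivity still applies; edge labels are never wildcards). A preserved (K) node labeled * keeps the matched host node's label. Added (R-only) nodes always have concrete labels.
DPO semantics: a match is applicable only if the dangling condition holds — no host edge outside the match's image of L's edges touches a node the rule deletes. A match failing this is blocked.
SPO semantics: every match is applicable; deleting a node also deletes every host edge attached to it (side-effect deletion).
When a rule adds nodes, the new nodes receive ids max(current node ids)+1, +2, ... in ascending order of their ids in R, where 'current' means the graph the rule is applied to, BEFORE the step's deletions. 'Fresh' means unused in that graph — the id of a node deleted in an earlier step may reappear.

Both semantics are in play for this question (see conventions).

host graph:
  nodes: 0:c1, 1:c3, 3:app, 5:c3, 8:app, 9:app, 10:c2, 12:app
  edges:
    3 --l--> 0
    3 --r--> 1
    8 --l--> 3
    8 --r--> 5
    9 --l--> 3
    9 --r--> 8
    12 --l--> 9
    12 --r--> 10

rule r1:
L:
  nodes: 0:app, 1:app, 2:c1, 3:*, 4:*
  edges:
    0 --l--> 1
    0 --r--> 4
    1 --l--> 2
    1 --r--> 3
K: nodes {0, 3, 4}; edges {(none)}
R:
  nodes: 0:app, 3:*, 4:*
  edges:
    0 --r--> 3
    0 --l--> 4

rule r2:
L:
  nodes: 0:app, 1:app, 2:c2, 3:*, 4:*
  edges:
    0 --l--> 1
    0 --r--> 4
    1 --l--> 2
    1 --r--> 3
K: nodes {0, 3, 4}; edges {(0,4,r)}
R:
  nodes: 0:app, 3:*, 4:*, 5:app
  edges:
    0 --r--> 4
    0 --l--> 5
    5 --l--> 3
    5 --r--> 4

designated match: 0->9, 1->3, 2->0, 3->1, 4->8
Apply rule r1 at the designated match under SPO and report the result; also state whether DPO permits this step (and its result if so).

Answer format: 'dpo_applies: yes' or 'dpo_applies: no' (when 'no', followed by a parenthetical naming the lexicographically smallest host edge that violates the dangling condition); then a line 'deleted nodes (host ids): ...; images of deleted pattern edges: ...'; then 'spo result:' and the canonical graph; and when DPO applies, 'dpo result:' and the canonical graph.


dpo_applies: no
(the rule deletes node 3, which keeps host edge (8,3,l) outside the match image — the dangling condition fails, DPO blocks; SPO proceeds and side-deletes such edges)
deleted nodes (host ids): 0, 3; images of deleted pattern edges: (3,0,l); (3,1,r); (9,3,l); (9,8,r)
spo result:
nodes: 1:c3, 5:c3, 8:app, 9:app, 10:c2, 12:app
edges: (8,5,r); (9,1,r); (9,8,l); (12,9,l); (12,10,r)
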